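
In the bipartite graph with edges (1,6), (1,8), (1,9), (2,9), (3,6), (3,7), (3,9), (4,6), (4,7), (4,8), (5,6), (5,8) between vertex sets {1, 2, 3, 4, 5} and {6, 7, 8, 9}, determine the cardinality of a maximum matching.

Step 1: List the neighbors of each left vertex:
  1: 6, 8, 9
  2: 9
  3: 6, 7, 9
  4: 6, 7, 8
  5: 6, 8

Step 2: Greedily match left vertices, then look for augmenting paths:
  Match 1 -- 6
  Match 2 -- 9
  Match 3 -- 7
  Match 4 -- 8
  No augmenting path remains.

Step 3: Verify this is maximum:
  Matching size 4 = min(|L|, |R|) = min(5, 4), which is an upper bound, so this matching is maximum.

Maximum matching: {(1,6), (2,9), (3,7), (4,8)}
Size: 4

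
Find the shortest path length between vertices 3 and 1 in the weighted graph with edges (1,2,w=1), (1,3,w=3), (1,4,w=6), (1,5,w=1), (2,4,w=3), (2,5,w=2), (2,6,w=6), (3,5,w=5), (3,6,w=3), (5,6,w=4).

Step 1: Build adjacency list with weights:
  1: 2(w=1), 3(w=3), 4(w=6), 5(w=1)
  2: 1(w=1), 4(w=3), 5(w=2), 6(w=6)
  3: 1(w=3), 5(w=5), 6(w=3)
  4: 1(w=6), 2(w=3)
  5: 1(w=1), 2(w=2), 3(w=5), 6(w=4)
  6: 2(w=6), 3(w=3), 5(w=4)

Step 2: Apply Dijkstra's algorithm from vertex 3:
  Visit vertex 3 (distance=0)
    Update dist[1] = 3
    Update dist[5] = 5
    Update dist[6] = 3
  Visit vertex 1 (distance=3)
    Update dist[2] = 4
    Update dist[4] = 9
    Update dist[5] = 4

Step 3: Shortest path: 3 -> 1
Total weight: 3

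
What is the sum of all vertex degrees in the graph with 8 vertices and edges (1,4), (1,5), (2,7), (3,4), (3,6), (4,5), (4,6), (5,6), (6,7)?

Step 1: Count edges incident to each vertex:
  deg(1) = 2 (neighbors: 4, 5)
  deg(2) = 1 (neighbors: 7)
  deg(3) = 2 (neighbors: 4, 6)
  deg(4) = 4 (neighbors: 1, 3, 5, 6)
  deg(5) = 3 (neighbors: 1, 4, 6)
  deg(6) = 4 (neighbors: 3, 4, 5, 7)
  deg(7) = 2 (neighbors: 2, 6)
  deg(8) = 0 (neighbors: none)

Step 2: Sum all degrees:
  2 + 1 + 2 + 4 + 3 + 4 + 2 + 0 = 18

Verification: sum of degrees = 2 * |E| = 2 * 9 = 18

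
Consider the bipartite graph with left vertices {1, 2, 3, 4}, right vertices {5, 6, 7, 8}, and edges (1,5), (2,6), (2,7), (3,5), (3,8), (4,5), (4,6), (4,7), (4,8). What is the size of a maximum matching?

Step 1: List the neighbors of each left vertex:
  1: 5
  2: 6, 7
  3: 5, 8
  4: 5, 6, 7, 8

Step 2: Greedily match left vertices, then look for augmenting paths:
  Match 1 -- 5
  Match 2 -- 6
  Match 3 -- 8
  Match 4 -- 7
  No augmenting path remains.

Step 3: Verify this is maximum:
  Matching size 4 = min(|L|, |R|) = min(4, 4), which is an upper bound, so this matching is maximum.

Maximum matching: {(1,5), (2,6), (3,8), (4,7)}
Size: 4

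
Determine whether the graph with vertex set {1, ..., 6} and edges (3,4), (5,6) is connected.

Step 1: Build adjacency list from edges:
  1: (none)
  2: (none)
  3: 4
  4: 3
  5: 6
  6: 5

Step 2: Run BFS/DFS from vertex 1:
  Visited: {1}
  Reached 1 of 6 vertices

Step 3: Only 1 of 6 vertices reached. Graph is disconnected.
Connected components: {1}, {2}, {3, 4}, {5, 6}
Answer: No, the graph is not connected (4 components).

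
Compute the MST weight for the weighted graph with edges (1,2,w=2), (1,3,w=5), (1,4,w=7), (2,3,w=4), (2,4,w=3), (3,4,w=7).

Apply Kruskal's algorithm (sort edges by weight, add if no cycle):

Sorted edges by weight:
  (1,2) w=2
  (2,4) w=3
  (2,3) w=4
  (1,3) w=5
  (1,4) w=7
  (3,4) w=7

Add edge (1,2) w=2 -- no cycle. Running total: 2
Add edge (2,4) w=3 -- no cycle. Running total: 5
Add edge (2,3) w=4 -- no cycle. Running total: 9

MST edges: (1,2,w=2), (2,4,w=3), (2,3,w=4)
Total MST weight: 2 + 3 + 4 = 9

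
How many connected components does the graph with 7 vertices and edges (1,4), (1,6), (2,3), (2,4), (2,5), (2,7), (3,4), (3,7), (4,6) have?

Step 1: Build adjacency list from edges:
  1: 4, 6
  2: 3, 4, 5, 7
  3: 2, 4, 7
  4: 1, 2, 3, 6
  5: 2
  6: 1, 4
  7: 2, 3

Step 2: Run BFS/DFS from vertex 1:
  Visited: {1, 4, 6, 2, 3, 5, 7}
  Reached 7 of 7 vertices

Step 3: All 7 vertices reached from vertex 1, so the graph is connected.
Number of connected components: 1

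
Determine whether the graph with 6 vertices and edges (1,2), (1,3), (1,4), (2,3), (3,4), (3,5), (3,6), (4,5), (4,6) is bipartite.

Step 1: Attempt 2-coloring using BFS:
  Start at vertex 1, assign color 0
  Color vertex 2 with color 1 (neighbor of 1)
  Color vertex 3 with color 1 (neighbor of 1)
  Color vertex 4 with color 1 (neighbor of 1)

Step 2: Conflict found! Vertices 2 and 3 are adjacent but have the same color.
This means the graph contains an odd cycle.

The graph is NOT bipartite.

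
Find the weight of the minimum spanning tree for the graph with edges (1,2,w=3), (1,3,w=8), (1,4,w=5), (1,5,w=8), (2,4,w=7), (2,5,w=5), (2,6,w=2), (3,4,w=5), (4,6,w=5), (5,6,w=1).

Apply Kruskal's algorithm (sort edges by weight, add if no cycle):

Sorted edges by weight:
  (5,6) w=1
  (2,6) w=2
  (1,2) w=3
  (1,4) w=5
  (2,5) w=5
  (3,4) w=5
  (4,6) w=5
  (2,4) w=7
  (1,5) w=8
  (1,3) w=8

Add edge (5,6) w=1 -- no cycle. Running total: 1
Add edge (2,6) w=2 -- no cycle. Running total: 3
Add edge (1,2) w=3 -- no cycle. Running total: 6
Add edge (1,4) w=5 -- no cycle. Running total: 11
Skip edge (2,5) w=5 -- would create cycle
Add edge (3,4) w=5 -- no cycle. Running total: 16

MST edges: (5,6,w=1), (2,6,w=2), (1,2,w=3), (1,4,w=5), (3,4,w=5)
Total MST weight: 1 + 2 + 3 + 5 + 5 = 16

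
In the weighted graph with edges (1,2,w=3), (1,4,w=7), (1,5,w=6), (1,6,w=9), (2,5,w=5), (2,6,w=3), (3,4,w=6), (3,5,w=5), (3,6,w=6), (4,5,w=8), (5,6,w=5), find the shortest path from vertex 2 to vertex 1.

Step 1: Build adjacency list with weights:
  1: 2(w=3), 4(w=7), 5(w=6), 6(w=9)
  2: 1(w=3), 5(w=5), 6(w=3)
  3: 4(w=6), 5(w=5), 6(w=6)
  4: 1(w=7), 3(w=6), 5(w=8)
  5: 1(w=6), 2(w=5), 3(w=5), 4(w=8), 6(w=5)
  6: 1(w=9), 2(w=3), 3(w=6), 5(w=5)

Step 2: Apply Dijkstra's algorithm from vertex 2:
  Visit vertex 2 (distance=0)
    Update dist[1] = 3
    Update dist[5] = 5
    Update dist[6] = 3
  Visit vertex 1 (distance=3)
    Update dist[4] = 10

Step 3: Shortest path: 2 -> 1
Total weight: 3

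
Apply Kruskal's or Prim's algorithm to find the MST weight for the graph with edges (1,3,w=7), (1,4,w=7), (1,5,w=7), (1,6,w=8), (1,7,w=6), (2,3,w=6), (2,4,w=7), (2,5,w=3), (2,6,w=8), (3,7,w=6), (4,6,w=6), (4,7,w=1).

Apply Kruskal's algorithm (sort edges by weight, add if no cycle):

Sorted edges by weight:
  (4,7) w=1
  (2,5) w=3
  (1,7) w=6
  (2,3) w=6
  (3,7) w=6
  (4,6) w=6
  (1,3) w=7
  (1,4) w=7
  (1,5) w=7
  (2,4) w=7
  (1,6) w=8
  (2,6) w=8

Add edge (4,7) w=1 -- no cycle. Running total: 1
Add edge (2,5) w=3 -- no cycle. Running total: 4
Add edge (1,7) w=6 -- no cycle. Running total: 10
Add edge (2,3) w=6 -- no cycle. Running total: 16
Add edge (3,7) w=6 -- no cycle. Running total: 22
Add edge (4,6) w=6 -- no cycle. Running total: 28

MST edges: (4,7,w=1), (2,5,w=3), (1,7,w=6), (2,3,w=6), (3,7,w=6), (4,6,w=6)
Total MST weight: 1 + 3 + 6 + 6 + 6 + 6 = 28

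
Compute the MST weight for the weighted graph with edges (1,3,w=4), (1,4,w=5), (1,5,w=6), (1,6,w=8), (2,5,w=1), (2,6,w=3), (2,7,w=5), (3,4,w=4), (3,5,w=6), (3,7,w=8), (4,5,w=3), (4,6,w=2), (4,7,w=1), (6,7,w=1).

Apply Kruskal's algorithm (sort edges by weight, add if no cycle):

Sorted edges by weight:
  (2,5) w=1
  (4,7) w=1
  (6,7) w=1
  (4,6) w=2
  (2,6) w=3
  (4,5) w=3
  (1,3) w=4
  (3,4) w=4
  (1,4) w=5
  (2,7) w=5
  (1,5) w=6
  (3,5) w=6
  (1,6) w=8
  (3,7) w=8

Add edge (2,5) w=1 -- no cycle. Running total: 1
Add edge (4,7) w=1 -- no cycle. Running total: 2
Add edge (6,7) w=1 -- no cycle. Running total: 3
Skip edge (4,6) w=2 -- would create cycle
Add edge (2,6) w=3 -- no cycle. Running total: 6
Skip edge (4,5) w=3 -- would create cycle
Add edge (1,3) w=4 -- no cycle. Running total: 10
Add edge (3,4) w=4 -- no cycle. Running total: 14

MST edges: (2,5,w=1), (4,7,w=1), (6,7,w=1), (2,6,w=3), (1,3,w=4), (3,4,w=4)
Total MST weight: 1 + 1 + 1 + 3 + 4 + 4 = 14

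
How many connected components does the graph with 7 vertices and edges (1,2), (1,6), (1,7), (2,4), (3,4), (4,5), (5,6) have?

Step 1: Build adjacency list from edges:
  1: 2, 6, 7
  2: 1, 4
  3: 4
  4: 2, 3, 5
  5: 4, 6
  6: 1, 5
  7: 1

Step 2: Run BFS/DFS from vertex 1:
  Visited: {1, 2, 6, 7, 4, 5, 3}
  Reached 7 of 7 vertices

Step 3: All 7 vertices reached from vertex 1, so the graph is connected.
Number of connected components: 1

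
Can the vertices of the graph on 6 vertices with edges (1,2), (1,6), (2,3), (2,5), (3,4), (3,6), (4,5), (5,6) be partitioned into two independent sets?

Step 1: Attempt 2-coloring using BFS:
  Start at vertex 1, assign color 0
  Color vertex 2 with color 1 (neighbor of 1)
  Color vertex 6 with color 1 (neighbor of 1)
  Color vertex 3 with color 0 (neighbor of 2)
  Color vertex 5 with color 0 (neighbor of 2)
  Color vertex 4 with color 1 (neighbor of 3)

Step 2: 2-coloring succeeded. No conflicts found.
  Set A (color 0): {1, 3, 5}
  Set B (color 1): {2, 4, 6}

The graph is bipartite with partition {1, 3, 5}, {2, 4, 6}.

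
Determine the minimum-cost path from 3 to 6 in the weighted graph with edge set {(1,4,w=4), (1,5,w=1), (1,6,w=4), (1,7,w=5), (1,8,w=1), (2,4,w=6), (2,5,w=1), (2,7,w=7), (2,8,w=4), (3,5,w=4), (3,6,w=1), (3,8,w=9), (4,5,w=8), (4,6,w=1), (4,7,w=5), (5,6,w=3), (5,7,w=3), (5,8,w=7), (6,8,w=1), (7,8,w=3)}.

Step 1: Build adjacency list with weights:
  1: 4(w=4), 5(w=1), 6(w=4), 7(w=5), 8(w=1)
  2: 4(w=6), 5(w=1), 7(w=7), 8(w=4)
  3: 5(w=4), 6(w=1), 8(w=9)
  4: 1(w=4), 2(w=6), 5(w=8), 6(w=1), 7(w=5)
  5: 1(w=1), 2(w=1), 3(w=4), 4(w=8), 6(w=3), 7(w=3), 8(w=7)
  6: 1(w=4), 3(w=1), 4(w=1), 5(w=3), 8(w=1)
  7: 1(w=5), 2(w=7), 4(w=5), 5(w=3), 8(w=3)
  8: 1(w=1), 2(w=4), 3(w=9), 5(w=7), 6(w=1), 7(w=3)

Step 2: Apply Dijkstra's algorithm from vertex 3:
  Visit vertex 3 (distance=0)
    Update dist[5] = 4
    Update dist[6] = 1
    Update dist[8] = 9
  Visit vertex 6 (distance=1)
    Update dist[1] = 5
    Update dist[4] = 2
    Update dist[8] = 2

Step 3: Shortest path: 3 -> 6
Total weight: 1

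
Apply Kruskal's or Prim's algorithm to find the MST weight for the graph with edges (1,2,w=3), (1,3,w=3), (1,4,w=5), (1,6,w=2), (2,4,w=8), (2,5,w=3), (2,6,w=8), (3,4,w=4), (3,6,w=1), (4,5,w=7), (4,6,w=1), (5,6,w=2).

Apply Kruskal's algorithm (sort edges by weight, add if no cycle):

Sorted edges by weight:
  (3,6) w=1
  (4,6) w=1
  (1,6) w=2
  (5,6) w=2
  (1,2) w=3
  (1,3) w=3
  (2,5) w=3
  (3,4) w=4
  (1,4) w=5
  (4,5) w=7
  (2,4) w=8
  (2,6) w=8

Add edge (3,6) w=1 -- no cycle. Running total: 1
Add edge (4,6) w=1 -- no cycle. Running total: 2
Add edge (1,6) w=2 -- no cycle. Running total: 4
Add edge (5,6) w=2 -- no cycle. Running total: 6
Add edge (1,2) w=3 -- no cycle. Running total: 9

MST edges: (3,6,w=1), (4,6,w=1), (1,6,w=2), (5,6,w=2), (1,2,w=3)
Total MST weight: 1 + 1 + 2 + 2 + 3 = 9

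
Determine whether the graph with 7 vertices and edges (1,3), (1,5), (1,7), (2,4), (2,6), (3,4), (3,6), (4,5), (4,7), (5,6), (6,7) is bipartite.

Step 1: Attempt 2-coloring using BFS:
  Start at vertex 1, assign color 0
  Color vertex 3 with color 1 (neighbor of 1)
  Color vertex 5 with color 1 (neighbor of 1)
  Color vertex 7 with color 1 (neighbor of 1)
  Color vertex 4 with color 0 (neighbor of 3)
  Color vertex 6 with color 0 (neighbor of 3)
  Color vertex 2 with color 1 (neighbor of 4)

Step 2: 2-coloring succeeded. No conflicts found.
  Set A (color 0): {1, 4, 6}
  Set B (color 1): {2, 3, 5, 7}

The graph is bipartite with partition {1, 4, 6}, {2, 3, 5, 7}.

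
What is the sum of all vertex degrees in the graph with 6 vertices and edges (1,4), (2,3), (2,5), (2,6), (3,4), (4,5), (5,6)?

Step 1: Count edges incident to each vertex:
  deg(1) = 1 (neighbors: 4)
  deg(2) = 3 (neighbors: 3, 5, 6)
  deg(3) = 2 (neighbors: 2, 4)
  deg(4) = 3 (neighbors: 1, 3, 5)
  deg(5) = 3 (neighbors: 2, 4, 6)
  deg(6) = 2 (neighbors: 2, 5)

Step 2: Sum all degrees:
  1 + 3 + 2 + 3 + 3 + 2 = 14

Verification: sum of degrees = 2 * |E| = 2 * 7 = 14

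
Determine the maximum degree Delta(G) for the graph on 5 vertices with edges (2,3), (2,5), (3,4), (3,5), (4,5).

Step 1: Count edges incident to each vertex:
  deg(1) = 0 (neighbors: none)
  deg(2) = 2 (neighbors: 3, 5)
  deg(3) = 3 (neighbors: 2, 4, 5)
  deg(4) = 2 (neighbors: 3, 5)
  deg(5) = 3 (neighbors: 2, 3, 4)

Step 2: Find maximum:
  max(0, 2, 3, 2, 3) = 3 (vertex 3)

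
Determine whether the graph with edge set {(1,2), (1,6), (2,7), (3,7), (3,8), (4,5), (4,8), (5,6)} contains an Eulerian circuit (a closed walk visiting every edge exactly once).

Step 1: Find the degree of each vertex:
  deg(1) = 2
  deg(2) = 2
  deg(3) = 2
  deg(4) = 2
  deg(5) = 2
  deg(6) = 2
  deg(7) = 2
  deg(8) = 2

Step 2: Count vertices with odd degree:
  All vertices have even degree (0 odd-degree vertices)

Step 3: Apply Euler's theorem:
  - Eulerian circuit exists iff graph is connected and all vertices have even degree
  - Eulerian path exists iff graph is connected and has 0 or 2 odd-degree vertices

Graph is connected with 0 odd-degree vertices.
Both Eulerian circuit and Eulerian path exist.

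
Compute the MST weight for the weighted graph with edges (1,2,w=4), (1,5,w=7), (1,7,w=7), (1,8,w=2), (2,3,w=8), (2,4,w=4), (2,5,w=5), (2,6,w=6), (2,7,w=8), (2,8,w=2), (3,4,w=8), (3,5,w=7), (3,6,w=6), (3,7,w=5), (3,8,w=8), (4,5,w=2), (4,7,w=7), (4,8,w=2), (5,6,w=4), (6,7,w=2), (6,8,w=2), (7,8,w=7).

Apply Kruskal's algorithm (sort edges by weight, add if no cycle):

Sorted edges by weight:
  (1,8) w=2
  (2,8) w=2
  (4,5) w=2
  (4,8) w=2
  (6,8) w=2
  (6,7) w=2
  (1,2) w=4
  (2,4) w=4
  (5,6) w=4
  (2,5) w=5
  (3,7) w=5
  (2,6) w=6
  (3,6) w=6
  (1,5) w=7
  (1,7) w=7
  (3,5) w=7
  (4,7) w=7
  (7,8) w=7
  (2,3) w=8
  (2,7) w=8
  (3,4) w=8
  (3,8) w=8

Add edge (1,8) w=2 -- no cycle. Running total: 2
Add edge (2,8) w=2 -- no cycle. Running total: 4
Add edge (4,5) w=2 -- no cycle. Running total: 6
Add edge (4,8) w=2 -- no cycle. Running total: 8
Add edge (6,8) w=2 -- no cycle. Running total: 10
Add edge (6,7) w=2 -- no cycle. Running total: 12
Skip edge (1,2) w=4 -- would create cycle
Skip edge (2,4) w=4 -- would create cycle
Skip edge (5,6) w=4 -- would create cycle
Skip edge (2,5) w=5 -- would create cycle
Add edge (3,7) w=5 -- no cycle. Running total: 17

MST edges: (1,8,w=2), (2,8,w=2), (4,5,w=2), (4,8,w=2), (6,8,w=2), (6,7,w=2), (3,7,w=5)
Total MST weight: 2 + 2 + 2 + 2 + 2 + 2 + 5 = 17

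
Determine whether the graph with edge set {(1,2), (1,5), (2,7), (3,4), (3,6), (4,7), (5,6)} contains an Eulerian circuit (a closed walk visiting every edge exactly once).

Step 1: Find the degree of each vertex:
  deg(1) = 2
  deg(2) = 2
  deg(3) = 2
  deg(4) = 2
  deg(5) = 2
  deg(6) = 2
  deg(7) = 2

Step 2: Count vertices with odd degree:
  All vertices have even degree (0 odd-degree vertices)

Step 3: Apply Euler's theorem:
  - Eulerian circuit exists iff graph is connected and all vertices have even degree
  - Eulerian path exists iff graph is connected and has 0 or 2 odd-degree vertices

Graph is connected with 0 odd-degree vertices.
Both Eulerian circuit and Eulerian path exist.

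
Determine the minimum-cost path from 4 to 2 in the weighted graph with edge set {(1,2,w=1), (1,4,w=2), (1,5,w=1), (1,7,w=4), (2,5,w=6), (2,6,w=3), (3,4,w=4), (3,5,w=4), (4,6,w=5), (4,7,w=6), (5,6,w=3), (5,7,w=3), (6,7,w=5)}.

Step 1: Build adjacency list with weights:
  1: 2(w=1), 4(w=2), 5(w=1), 7(w=4)
  2: 1(w=1), 5(w=6), 6(w=3)
  3: 4(w=4), 5(w=4)
  4: 1(w=2), 3(w=4), 6(w=5), 7(w=6)
  5: 1(w=1), 2(w=6), 3(w=4), 6(w=3), 7(w=3)
  6: 2(w=3), 4(w=5), 5(w=3), 7(w=5)
  7: 1(w=4), 4(w=6), 5(w=3), 6(w=5)

Step 2: Apply Dijkstra's algorithm from vertex 4:
  Visit vertex 4 (distance=0)
    Update dist[1] = 2
    Update dist[3] = 4
    Update dist[6] = 5
    Update dist[7] = 6
  Visit vertex 1 (distance=2)
    Update dist[2] = 3
    Update dist[5] = 3
  Visit vertex 2 (distance=3)

Step 3: Shortest path: 4 -> 1 -> 2
Total weight: 2 + 1 = 3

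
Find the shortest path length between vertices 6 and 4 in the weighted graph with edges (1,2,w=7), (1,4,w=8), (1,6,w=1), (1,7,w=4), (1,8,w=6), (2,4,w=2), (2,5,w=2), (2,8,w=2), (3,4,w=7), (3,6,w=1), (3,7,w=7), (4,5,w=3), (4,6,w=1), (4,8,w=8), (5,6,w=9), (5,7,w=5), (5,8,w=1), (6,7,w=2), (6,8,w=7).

Step 1: Build adjacency list with weights:
  1: 2(w=7), 4(w=8), 6(w=1), 7(w=4), 8(w=6)
  2: 1(w=7), 4(w=2), 5(w=2), 8(w=2)
  3: 4(w=7), 6(w=1), 7(w=7)
  4: 1(w=8), 2(w=2), 3(w=7), 5(w=3), 6(w=1), 8(w=8)
  5: 2(w=2), 4(w=3), 6(w=9), 7(w=5), 8(w=1)
  6: 1(w=1), 3(w=1), 4(w=1), 5(w=9), 7(w=2), 8(w=7)
  7: 1(w=4), 3(w=7), 5(w=5), 6(w=2)
  8: 1(w=6), 2(w=2), 4(w=8), 5(w=1), 6(w=7)

Step 2: Apply Dijkstra's algorithm from vertex 6:
  Visit vertex 6 (distance=0)
    Update dist[1] = 1
    Update dist[3] = 1
    Update dist[4] = 1
    Update dist[5] = 9
    Update dist[7] = 2
    Update dist[8] = 7
  Visit vertex 1 (distance=1)
    Update dist[2] = 8
  Visit vertex 3 (distance=1)
  Visit vertex 4 (distance=1)
    Update dist[2] = 3
    Update dist[5] = 4

Step 3: Shortest path: 6 -> 4
Total weight: 1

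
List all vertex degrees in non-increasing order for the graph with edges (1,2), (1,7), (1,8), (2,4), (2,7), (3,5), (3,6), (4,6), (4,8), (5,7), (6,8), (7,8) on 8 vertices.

Step 1: Count edges incident to each vertex:
  deg(1) = 3 (neighbors: 2, 7, 8)
  deg(2) = 3 (neighbors: 1, 4, 7)
  deg(3) = 2 (neighbors: 5, 6)
  deg(4) = 3 (neighbors: 2, 6, 8)
  deg(5) = 2 (neighbors: 3, 7)
  deg(6) = 3 (neighbors: 3, 4, 8)
  deg(7) = 4 (neighbors: 1, 2, 5, 8)
  deg(8) = 4 (neighbors: 1, 4, 6, 7)

Step 2: Sort degrees in non-increasing order:
  Degrees: [3, 3, 2, 3, 2, 3, 4, 4] -> sorted: [4, 4, 3, 3, 3, 3, 2, 2]

Degree sequence: [4, 4, 3, 3, 3, 3, 2, 2]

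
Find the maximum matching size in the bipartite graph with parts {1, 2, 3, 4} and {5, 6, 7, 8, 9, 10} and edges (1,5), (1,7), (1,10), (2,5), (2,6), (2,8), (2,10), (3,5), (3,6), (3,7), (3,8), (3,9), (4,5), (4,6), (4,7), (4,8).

Step 1: List the neighbors of each left vertex:
  1: 5, 7, 10
  2: 5, 6, 8, 10
  3: 5, 6, 7, 8, 9
  4: 5, 6, 7, 8

Step 2: Greedily match left vertices, then look for augmenting paths:
  Match 1 -- 5
  Match 2 -- 6
  Match 3 -- 7
  Match 4 -- 8
  No augmenting path remains.

Step 3: Verify this is maximum:
  Matching size 4 = min(|L|, |R|) = min(4, 6), which is an upper bound, so this matching is maximum.

Maximum matching: {(1,5), (2,6), (3,7), (4,8)}
Size: 4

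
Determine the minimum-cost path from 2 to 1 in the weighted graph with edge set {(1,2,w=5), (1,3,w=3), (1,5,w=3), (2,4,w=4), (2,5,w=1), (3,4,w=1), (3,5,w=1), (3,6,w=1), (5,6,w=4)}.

Step 1: Build adjacency list with weights:
  1: 2(w=5), 3(w=3), 5(w=3)
  2: 1(w=5), 4(w=4), 5(w=1)
  3: 1(w=3), 4(w=1), 5(w=1), 6(w=1)
  4: 2(w=4), 3(w=1)
  5: 1(w=3), 2(w=1), 3(w=1), 6(w=4)
  6: 3(w=1), 5(w=4)

Step 2: Apply Dijkstra's algorithm from vertex 2:
  Visit vertex 2 (distance=0)
    Update dist[1] = 5
    Update dist[4] = 4
    Update dist[5] = 1
  Visit vertex 5 (distance=1)
    Update dist[1] = 4
    Update dist[3] = 2
    Update dist[6] = 5
  Visit vertex 3 (distance=2)
    Update dist[4] = 3
    Update dist[6] = 3
  Visit vertex 4 (distance=3)
  Visit vertex 6 (distance=3)
  Visit vertex 1 (distance=4)

Step 3: Shortest path: 2 -> 5 -> 1
Total weight: 1 + 3 = 4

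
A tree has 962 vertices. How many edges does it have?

A tree on n vertices always has exactly n - 1 edges.
For n = 962: edges = 962 - 1 = 961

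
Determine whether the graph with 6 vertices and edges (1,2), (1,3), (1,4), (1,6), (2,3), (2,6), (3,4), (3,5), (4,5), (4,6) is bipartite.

Step 1: Attempt 2-coloring using BFS:
  Start at vertex 1, assign color 0
  Color vertex 2 with color 1 (neighbor of 1)
  Color vertex 3 with color 1 (neighbor of 1)
  Color vertex 4 with color 1 (neighbor of 1)
  Color vertex 6 with color 1 (neighbor of 1)

Step 2: Conflict found! Vertices 2 and 3 are adjacent but have the same color.
This means the graph contains an odd cycle.

The graph is NOT bipartite.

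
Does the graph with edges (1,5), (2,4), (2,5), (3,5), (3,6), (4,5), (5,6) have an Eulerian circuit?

Step 1: Find the degree of each vertex:
  deg(1) = 1
  deg(2) = 2
  deg(3) = 2
  deg(4) = 2
  deg(5) = 5
  deg(6) = 2

Step 2: Count vertices with odd degree:
  Odd-degree vertices: 1, 5 (2 total)

Step 3: Apply Euler's theorem:
  - Eulerian circuit exists iff graph is connected and all vertices have even degree
  - Eulerian path exists iff graph is connected and has 0 or 2 odd-degree vertices

Graph is connected with exactly 2 odd-degree vertices (1, 5).
Eulerian path exists (starting and ending at the odd-degree vertices), but no Eulerian circuit.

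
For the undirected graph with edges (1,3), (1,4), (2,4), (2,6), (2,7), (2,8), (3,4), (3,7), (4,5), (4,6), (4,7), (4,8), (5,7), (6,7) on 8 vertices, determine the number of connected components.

Step 1: Build adjacency list from edges:
  1: 3, 4
  2: 4, 6, 7, 8
  3: 1, 4, 7
  4: 1, 2, 3, 5, 6, 7, 8
  5: 4, 7
  6: 2, 4, 7
  7: 2, 3, 4, 5, 6
  8: 2, 4

Step 2: Run BFS/DFS from vertex 1:
  Visited: {1, 3, 4, 7, 2, 5, 6, 8}
  Reached 8 of 8 vertices

Step 3: All 8 vertices reached from vertex 1, so the graph is connected.
Number of connected components: 1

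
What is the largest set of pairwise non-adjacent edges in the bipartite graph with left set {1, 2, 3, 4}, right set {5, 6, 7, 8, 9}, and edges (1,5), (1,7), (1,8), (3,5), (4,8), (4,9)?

Step 1: List the neighbors of each left vertex:
  1: 5, 7, 8
  2: (none)
  3: 5
  4: 8, 9

Step 2: Greedily match left vertices, then look for augmenting paths:
  Match 1 -- 7
  Match 3 -- 5
  Match 4 -- 8
  No augmenting path remains.

Step 3: Verify this is maximum:
  Matching has size 3. The vertex set {1, 3, 4} covers every edge and has size 3; any matching has at most one edge per cover vertex, so 3 is maximum (König's theorem).

Maximum matching: {(1,7), (3,5), (4,8)}
Size: 3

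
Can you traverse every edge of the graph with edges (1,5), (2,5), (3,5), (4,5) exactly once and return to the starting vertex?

Step 1: Find the degree of each vertex:
  deg(1) = 1
  deg(2) = 1
  deg(3) = 1
  deg(4) = 1
  deg(5) = 4

Step 2: Count vertices with odd degree:
  Odd-degree vertices: 1, 2, 3, 4 (4 total)

Step 3: Apply Euler's theorem:
  - Eulerian circuit exists iff graph is connected and all vertices have even degree
  - Eulerian path exists iff graph is connected and has 0 or 2 odd-degree vertices

Graph has 4 odd-degree vertices (need 0 or 2).
Neither Eulerian path nor Eulerian circuit exists.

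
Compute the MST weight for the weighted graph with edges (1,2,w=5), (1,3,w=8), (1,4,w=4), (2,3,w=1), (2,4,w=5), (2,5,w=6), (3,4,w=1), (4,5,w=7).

Apply Kruskal's algorithm (sort edges by weight, add if no cycle):

Sorted edges by weight:
  (2,3) w=1
  (3,4) w=1
  (1,4) w=4
  (1,2) w=5
  (2,4) w=5
  (2,5) w=6
  (4,5) w=7
  (1,3) w=8

Add edge (2,3) w=1 -- no cycle. Running total: 1
Add edge (3,4) w=1 -- no cycle. Running total: 2
Add edge (1,4) w=4 -- no cycle. Running total: 6
Skip edge (1,2) w=5 -- would create cycle
Skip edge (2,4) w=5 -- would create cycle
Add edge (2,5) w=6 -- no cycle. Running total: 12

MST edges: (2,3,w=1), (3,4,w=1), (1,4,w=4), (2,5,w=6)
Total MST weight: 1 + 1 + 4 + 6 = 12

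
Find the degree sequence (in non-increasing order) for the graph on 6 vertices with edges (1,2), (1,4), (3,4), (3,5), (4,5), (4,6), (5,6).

Step 1: Count edges incident to each vertex:
  deg(1) = 2 (neighbors: 2, 4)
  deg(2) = 1 (neighbors: 1)
  deg(3) = 2 (neighbors: 4, 5)
  deg(4) = 4 (neighbors: 1, 3, 5, 6)
  deg(5) = 3 (neighbors: 3, 4, 6)
  deg(6) = 2 (neighbors: 4, 5)

Step 2: Sort degrees in non-increasing order:
  Degrees: [2, 1, 2, 4, 3, 2] -> sorted: [4, 3, 2, 2, 2, 1]

Degree sequence: [4, 3, 2, 2, 2, 1]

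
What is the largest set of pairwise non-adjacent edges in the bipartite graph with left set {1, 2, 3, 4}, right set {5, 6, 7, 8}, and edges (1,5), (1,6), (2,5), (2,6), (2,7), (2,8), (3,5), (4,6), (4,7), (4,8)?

Step 1: List the neighbors of each left vertex:
  1: 5, 6
  2: 5, 6, 7, 8
  3: 5
  4: 6, 7, 8

Step 2: Greedily match left vertices, then look for augmenting paths:
  Match 1 -- 6
  Match 2 -- 8
  Match 3 -- 5
  Match 4 -- 7
  No augmenting path remains.

Step 3: Verify this is maximum:
  Matching size 4 = min(|L|, |R|) = min(4, 4), which is an upper bound, so this matching is maximum.

Maximum matching: {(1,6), (2,8), (3,5), (4,7)}
Size: 4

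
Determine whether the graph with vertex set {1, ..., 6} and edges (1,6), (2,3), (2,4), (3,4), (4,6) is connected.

Step 1: Build adjacency list from edges:
  1: 6
  2: 3, 4
  3: 2, 4
  4: 2, 3, 6
  5: (none)
  6: 1, 4

Step 2: Run BFS/DFS from vertex 1:
  Visited: {1, 6, 4, 2, 3}
  Reached 5 of 6 vertices

Step 3: Only 5 of 6 vertices reached. Graph is disconnected.
Connected components: {1, 2, 3, 4, 6}, {5}
Answer: No, the graph is not connected (2 components).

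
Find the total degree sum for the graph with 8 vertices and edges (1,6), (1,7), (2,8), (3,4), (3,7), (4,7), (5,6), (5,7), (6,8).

Step 1: Count edges incident to each vertex:
  deg(1) = 2 (neighbors: 6, 7)
  deg(2) = 1 (neighbors: 8)
  deg(3) = 2 (neighbors: 4, 7)
  deg(4) = 2 (neighbors: 3, 7)
  deg(5) = 2 (neighbors: 6, 7)
  deg(6) = 3 (neighbors: 1, 5, 8)
  deg(7) = 4 (neighbors: 1, 3, 4, 5)
  deg(8) = 2 (neighbors: 2, 6)

Step 2: Sum all degrees:
  2 + 1 + 2 + 2 + 2 + 3 + 4 + 2 = 18

Verification: sum of degrees = 2 * |E| = 2 * 9 = 18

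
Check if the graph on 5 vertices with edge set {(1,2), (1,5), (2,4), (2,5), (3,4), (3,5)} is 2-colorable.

Step 1: Attempt 2-coloring using BFS:
  Start at vertex 1, assign color 0
  Color vertex 2 with color 1 (neighbor of 1)
  Color vertex 5 with color 1 (neighbor of 1)
  Color vertex 4 with color 0 (neighbor of 2)

Step 2: Conflict found! Vertices 2 and 5 are adjacent but have the same color.
This means the graph contains an odd cycle.

The graph is NOT bipartite.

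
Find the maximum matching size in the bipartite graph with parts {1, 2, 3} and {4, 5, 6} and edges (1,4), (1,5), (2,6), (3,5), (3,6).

Step 1: List the neighbors of each left vertex:
  1: 4, 5
  2: 6
  3: 5, 6

Step 2: Greedily match left vertices, then look for augmenting paths:
  Match 1 -- 4
  Match 2 -- 6
  Match 3 -- 5
  No augmenting path remains.

Step 3: Verify this is maximum:
  Matching size 3 = min(|L|, |R|) = min(3, 3), which is an upper bound, so this matching is maximum.

Maximum matching: {(1,4), (2,6), (3,5)}
Size: 3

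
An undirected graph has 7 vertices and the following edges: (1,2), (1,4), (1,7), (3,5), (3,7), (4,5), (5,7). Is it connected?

Step 1: Build adjacency list from edges:
  1: 2, 4, 7
  2: 1
  3: 5, 7
  4: 1, 5
  5: 3, 4, 7
  6: (none)
  7: 1, 3, 5

Step 2: Run BFS/DFS from vertex 1:
  Visited: {1, 2, 4, 7, 5, 3}
  Reached 6 of 7 vertices

Step 3: Only 6 of 7 vertices reached. Graph is disconnected.
Connected components: {1, 2, 3, 4, 5, 7}, {6}
Answer: No, the graph is not connected (2 components).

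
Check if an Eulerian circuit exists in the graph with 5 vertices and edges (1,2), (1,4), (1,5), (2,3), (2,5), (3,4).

Step 1: Find the degree of each vertex:
  deg(1) = 3
  deg(2) = 3
  deg(3) = 2
  deg(4) = 2
  deg(5) = 2

Step 2: Count vertices with odd degree:
  Odd-degree vertices: 1, 2 (2 total)

Step 3: Apply Euler's theorem:
  - Eulerian circuit exists iff graph is connected and all vertices have even degree
  - Eulerian path exists iff graph is connected and has 0 or 2 odd-degree vertices

Graph is connected with exactly 2 odd-degree vertices (1, 2).
Eulerian path exists (starting and ending at the odd-degree vertices), but no Eulerian circuit.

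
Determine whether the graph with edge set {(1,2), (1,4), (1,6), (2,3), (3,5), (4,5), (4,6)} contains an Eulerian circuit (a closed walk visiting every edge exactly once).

Step 1: Find the degree of each vertex:
  deg(1) = 3
  deg(2) = 2
  deg(3) = 2
  deg(4) = 3
  deg(5) = 2
  deg(6) = 2

Step 2: Count vertices with odd degree:
  Odd-degree vertices: 1, 4 (2 total)

Step 3: Apply Euler's theorem:
  - Eulerian circuit exists iff graph is connected and all vertices have even degree
  - Eulerian path exists iff graph is connected and has 0 or 2 odd-degree vertices

Graph is connected with exactly 2 odd-degree vertices (1, 4).
Eulerian path exists (starting and ending at the odd-degree vertices), but no Eulerian circuit.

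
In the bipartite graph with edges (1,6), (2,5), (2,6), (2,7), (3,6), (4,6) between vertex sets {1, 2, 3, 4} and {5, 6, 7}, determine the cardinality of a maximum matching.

Step 1: List the neighbors of each left vertex:
  1: 6
  2: 5, 6, 7
  3: 6
  4: 6

Step 2: Greedily match left vertices, then look for augmenting paths:
  Match 1 -- 6
  Match 2 -- 5
  No augmenting path remains.

Step 3: Verify this is maximum:
  Matching has size 2. The vertex set {2, 6} covers every edge and has size 2; any matching has at most one edge per cover vertex, so 2 is maximum (König's theorem).

Maximum matching: {(1,6), (2,5)}
Size: 2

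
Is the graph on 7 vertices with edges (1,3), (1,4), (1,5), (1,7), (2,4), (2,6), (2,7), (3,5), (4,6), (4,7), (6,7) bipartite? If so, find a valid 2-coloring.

Step 1: Attempt 2-coloring using BFS:
  Start at vertex 1, assign color 0
  Color vertex 3 with color 1 (neighbor of 1)
  Color vertex 4 with color 1 (neighbor of 1)
  Color vertex 5 with color 1 (neighbor of 1)
  Color vertex 7 with color 1 (neighbor of 1)

Step 2: Conflict found! Vertices 3 and 5 are adjacent but have the same color.
This means the graph contains an odd cycle.

The graph is NOT bipartite.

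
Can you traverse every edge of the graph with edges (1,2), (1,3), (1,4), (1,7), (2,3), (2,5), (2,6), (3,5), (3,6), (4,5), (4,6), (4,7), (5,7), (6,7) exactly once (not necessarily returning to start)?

Step 1: Find the degree of each vertex:
  deg(1) = 4
  deg(2) = 4
  deg(3) = 4
  deg(4) = 4
  deg(5) = 4
  deg(6) = 4
  deg(7) = 4

Step 2: Count vertices with odd degree:
  All vertices have even degree (0 odd-degree vertices)

Step 3: Apply Euler's theorem:
  - Eulerian circuit exists iff graph is connected and all vertices have even degree
  - Eulerian path exists iff graph is connected and has 0 or 2 odd-degree vertices

Graph is connected with 0 odd-degree vertices.
Both Eulerian circuit and Eulerian path exist.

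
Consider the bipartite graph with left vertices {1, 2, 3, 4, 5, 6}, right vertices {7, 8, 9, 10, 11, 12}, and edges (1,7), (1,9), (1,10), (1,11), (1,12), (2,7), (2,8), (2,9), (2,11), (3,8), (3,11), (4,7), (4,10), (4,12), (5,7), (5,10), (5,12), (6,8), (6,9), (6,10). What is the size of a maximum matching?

Step 1: List the neighbors of each left vertex:
  1: 7, 9, 10, 11, 12
  2: 7, 8, 9, 11
  3: 8, 11
  4: 7, 10, 12
  5: 7, 10, 12
  6: 8, 9, 10

Step 2: Greedily match left vertices, then look for augmenting paths:
  Match 1 -- 7
  Match 2 -- 8
  Match 3 -- 11
  Match 4 -- 10
  Match 5 -- 12
  Match 6 -- 9
  No augmenting path remains.

Step 3: Verify this is maximum:
  Matching size 6 = min(|L|, |R|) = min(6, 6), which is an upper bound, so this matching is maximum.

Maximum matching: {(1,7), (2,8), (3,11), (4,10), (5,12), (6,9)}
Size: 6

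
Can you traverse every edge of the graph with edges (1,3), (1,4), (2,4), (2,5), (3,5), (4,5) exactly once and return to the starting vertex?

Step 1: Find the degree of each vertex:
  deg(1) = 2
  deg(2) = 2
  deg(3) = 2
  deg(4) = 3
  deg(5) = 3

Step 2: Count vertices with odd degree:
  Odd-degree vertices: 4, 5 (2 total)

Step 3: Apply Euler's theorem:
  - Eulerian circuit exists iff graph is connected and all vertices have even degree
  - Eulerian path exists iff graph is connected and has 0 or 2 odd-degree vertices

Graph is connected with exactly 2 odd-degree vertices (4, 5).
Eulerian path exists (starting and ending at the odd-degree vertices), but no Eulerian circuit.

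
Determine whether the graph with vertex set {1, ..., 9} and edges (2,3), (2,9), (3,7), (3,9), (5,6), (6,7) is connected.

Step 1: Build adjacency list from edges:
  1: (none)
  2: 3, 9
  3: 2, 7, 9
  4: (none)
  5: 6
  6: 5, 7
  7: 3, 6
  8: (none)
  9: 2, 3

Step 2: Run BFS/DFS from vertex 1:
  Visited: {1}
  Reached 1 of 9 vertices

Step 3: Only 1 of 9 vertices reached. Graph is disconnected.
Connected components: {1}, {2, 3, 5, 6, 7, 9}, {4}, {8}
Answer: No, the graph is not connected (4 components).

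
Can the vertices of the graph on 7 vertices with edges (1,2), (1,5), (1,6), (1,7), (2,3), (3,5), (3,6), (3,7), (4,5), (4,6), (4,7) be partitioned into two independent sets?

Step 1: Attempt 2-coloring using BFS:
  Start at vertex 1, assign color 0
  Color vertex 2 with color 1 (neighbor of 1)
  Color vertex 5 with color 1 (neighbor of 1)
  Color vertex 6 with color 1 (neighbor of 1)
  Color vertex 7 with color 1 (neighbor of 1)
  Color vertex 3 with color 0 (neighbor of 2)
  Color vertex 4 with color 0 (neighbor of 5)

Step 2: 2-coloring succeeded. No conflicts found.
  Set A (color 0): {1, 3, 4}
  Set B (color 1): {2, 5, 6, 7}

The graph is bipartite with partition {1, 3, 4}, {2, 5, 6, 7}.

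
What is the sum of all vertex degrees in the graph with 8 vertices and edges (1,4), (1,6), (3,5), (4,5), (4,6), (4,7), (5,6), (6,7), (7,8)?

Step 1: Count edges incident to each vertex:
  deg(1) = 2 (neighbors: 4, 6)
  deg(2) = 0 (neighbors: none)
  deg(3) = 1 (neighbors: 5)
  deg(4) = 4 (neighbors: 1, 5, 6, 7)
  deg(5) = 3 (neighbors: 3, 4, 6)
  deg(6) = 4 (neighbors: 1, 4, 5, 7)
  deg(7) = 3 (neighbors: 4, 6, 8)
  deg(8) = 1 (neighbors: 7)

Step 2: Sum all degrees:
  2 + 0 + 1 + 4 + 3 + 4 + 3 + 1 = 18

Verification: sum of degrees = 2 * |E| = 2 * 9 = 18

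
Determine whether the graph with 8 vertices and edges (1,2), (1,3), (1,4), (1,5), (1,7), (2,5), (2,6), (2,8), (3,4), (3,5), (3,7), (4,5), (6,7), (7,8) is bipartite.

Step 1: Attempt 2-coloring using BFS:
  Start at vertex 1, assign color 0
  Color vertex 2 with color 1 (neighbor of 1)
  Color vertex 3 with color 1 (neighbor of 1)
  Color vertex 4 with color 1 (neighbor of 1)
  Color vertex 5 with color 1 (neighbor of 1)
  Color vertex 7 with color 1 (neighbor of 1)

Step 2: Conflict found! Vertices 2 and 5 are adjacent but have the same color.
This means the graph contains an odd cycle.

The graph is NOT bipartite.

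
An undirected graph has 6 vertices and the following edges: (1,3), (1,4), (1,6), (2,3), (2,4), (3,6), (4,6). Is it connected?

Step 1: Build adjacency list from edges:
  1: 3, 4, 6
  2: 3, 4
  3: 1, 2, 6
  4: 1, 2, 6
  5: (none)
  6: 1, 3, 4

Step 2: Run BFS/DFS from vertex 1:
  Visited: {1, 3, 4, 6, 2}
  Reached 5 of 6 vertices

Step 3: Only 5 of 6 vertices reached. Graph is disconnected.
Connected components: {1, 2, 3, 4, 6}, {5}
Answer: No, the graph is not connected (2 components).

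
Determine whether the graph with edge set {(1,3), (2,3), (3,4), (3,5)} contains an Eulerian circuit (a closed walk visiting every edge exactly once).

Step 1: Find the degree of each vertex:
  deg(1) = 1
  deg(2) = 1
  deg(3) = 4
  deg(4) = 1
  deg(5) = 1

Step 2: Count vertices with odd degree:
  Odd-degree vertices: 1, 2, 4, 5 (4 total)

Step 3: Apply Euler's theorem:
  - Eulerian circuit exists iff graph is connected and all vertices have even degree
  - Eulerian path exists iff graph is connected and has 0 or 2 odd-degree vertices

Graph has 4 odd-degree vertices (need 0 or 2).
Neither Eulerian path nor Eulerian circuit exists.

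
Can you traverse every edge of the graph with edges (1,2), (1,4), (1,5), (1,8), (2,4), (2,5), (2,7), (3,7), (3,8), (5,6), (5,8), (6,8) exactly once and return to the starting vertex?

Step 1: Find the degree of each vertex:
  deg(1) = 4
  deg(2) = 4
  deg(3) = 2
  deg(4) = 2
  deg(5) = 4
  deg(6) = 2
  deg(7) = 2
  deg(8) = 4

Step 2: Count vertices with odd degree:
  All vertices have even degree (0 odd-degree vertices)

Step 3: Apply Euler's theorem:
  - Eulerian circuit exists iff graph is connected and all vertices have even degree
  - Eulerian path exists iff graph is connected and has 0 or 2 odd-degree vertices

Graph is connected with 0 odd-degree vertices.
Both Eulerian circuit and Eulerian path exist.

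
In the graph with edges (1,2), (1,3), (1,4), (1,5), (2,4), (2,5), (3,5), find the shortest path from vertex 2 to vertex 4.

Step 1: Build adjacency list:
  1: 2, 3, 4, 5
  2: 1, 4, 5
  3: 1, 5
  4: 1, 2
  5: 1, 2, 3

Step 2: BFS from vertex 2 to find shortest path to 4:
  vertex 1 reached at distance 1
  vertex 4 reached at distance 1

Step 3: Shortest path: 2 -> 4
Path length: 1 edge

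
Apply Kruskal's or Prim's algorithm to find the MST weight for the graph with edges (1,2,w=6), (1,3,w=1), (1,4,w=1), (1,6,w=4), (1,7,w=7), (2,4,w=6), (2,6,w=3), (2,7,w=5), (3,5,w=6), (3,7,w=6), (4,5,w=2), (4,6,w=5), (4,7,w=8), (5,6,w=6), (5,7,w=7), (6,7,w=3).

Apply Kruskal's algorithm (sort edges by weight, add if no cycle):

Sorted edges by weight:
  (1,3) w=1
  (1,4) w=1
  (4,5) w=2
  (2,6) w=3
  (6,7) w=3
  (1,6) w=4
  (2,7) w=5
  (4,6) w=5
  (1,2) w=6
  (2,4) w=6
  (3,7) w=6
  (3,5) w=6
  (5,6) w=6
  (1,7) w=7
  (5,7) w=7
  (4,7) w=8

Add edge (1,3) w=1 -- no cycle. Running total: 1
Add edge (1,4) w=1 -- no cycle. Running total: 2
Add edge (4,5) w=2 -- no cycle. Running total: 4
Add edge (2,6) w=3 -- no cycle. Running total: 7
Add edge (6,7) w=3 -- no cycle. Running total: 10
Add edge (1,6) w=4 -- no cycle. Running total: 14

MST edges: (1,3,w=1), (1,4,w=1), (4,5,w=2), (2,6,w=3), (6,7,w=3), (1,6,w=4)
Total MST weight: 1 + 1 + 2 + 3 + 3 + 4 = 14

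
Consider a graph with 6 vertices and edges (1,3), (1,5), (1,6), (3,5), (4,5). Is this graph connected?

Step 1: Build adjacency list from edges:
  1: 3, 5, 6
  2: (none)
  3: 1, 5
  4: 5
  5: 1, 3, 4
  6: 1

Step 2: Run BFS/DFS from vertex 1:
  Visited: {1, 3, 5, 6, 4}
  Reached 5 of 6 vertices

Step 3: Only 5 of 6 vertices reached. Graph is disconnected.
Connected components: {1, 3, 4, 5, 6}, {2}
Answer: No, the graph is not connected (2 components).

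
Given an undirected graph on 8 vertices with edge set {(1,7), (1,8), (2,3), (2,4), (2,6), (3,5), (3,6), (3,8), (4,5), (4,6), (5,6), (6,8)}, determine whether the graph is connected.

Step 1: Build adjacency list from edges:
  1: 7, 8
  2: 3, 4, 6
  3: 2, 5, 6, 8
  4: 2, 5, 6
  5: 3, 4, 6
  6: 2, 3, 4, 5, 8
  7: 1
  8: 1, 3, 6

Step 2: Run BFS/DFS from vertex 1:
  Visited: {1, 7, 8, 3, 6, 2, 5, 4}
  Reached 8 of 8 vertices

Step 3: All 8 vertices reached from vertex 1, so the graph is connected.
Answer: Yes, the graph is connected.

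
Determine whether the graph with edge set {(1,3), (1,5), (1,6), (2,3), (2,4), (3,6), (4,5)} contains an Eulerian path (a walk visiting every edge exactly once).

Step 1: Find the degree of each vertex:
  deg(1) = 3
  deg(2) = 2
  deg(3) = 3
  deg(4) = 2
  deg(5) = 2
  deg(6) = 2

Step 2: Count vertices with odd degree:
  Odd-degree vertices: 1, 3 (2 total)

Step 3: Apply Euler's theorem:
  - Eulerian circuit exists iff graph is connected and all vertices have even degree
  - Eulerian path exists iff graph is connected and has 0 or 2 odd-degree vertices

Graph is connected with exactly 2 odd-degree vertices (1, 3).
Eulerian path exists (starting and ending at the odd-degree vertices), but no Eulerian circuit.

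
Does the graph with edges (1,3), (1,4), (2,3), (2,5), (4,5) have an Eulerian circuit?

Step 1: Find the degree of each vertex:
  deg(1) = 2
  deg(2) = 2
  deg(3) = 2
  deg(4) = 2
  deg(5) = 2

Step 2: Count vertices with odd degree:
  All vertices have even degree (0 odd-degree vertices)

Step 3: Apply Euler's theorem:
  - Eulerian circuit exists iff graph is connected and all vertices have even degree
  - Eulerian path exists iff graph is connected and has 0 or 2 odd-degree vertices

Graph is connected with 0 odd-degree vertices.
Both Eulerian circuit and Eulerian path exist.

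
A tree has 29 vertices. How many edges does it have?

A tree on n vertices always has exactly n - 1 edges.
For n = 29: edges = 29 - 1 = 28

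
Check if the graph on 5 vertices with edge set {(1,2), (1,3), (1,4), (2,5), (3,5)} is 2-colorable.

Step 1: Attempt 2-coloring using BFS:
  Start at vertex 1, assign color 0
  Color vertex 2 with color 1 (neighbor of 1)
  Color vertex 3 with color 1 (neighbor of 1)
  Color vertex 4 with color 1 (neighbor of 1)
  Color vertex 5 with color 0 (neighbor of 2)

Step 2: 2-coloring succeeded. No conflicts found.
  Set A (color 0): {1, 5}
  Set B (color 1): {2, 3, 4}

The graph is bipartite with partition {1, 5}, {2, 3, 4}.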